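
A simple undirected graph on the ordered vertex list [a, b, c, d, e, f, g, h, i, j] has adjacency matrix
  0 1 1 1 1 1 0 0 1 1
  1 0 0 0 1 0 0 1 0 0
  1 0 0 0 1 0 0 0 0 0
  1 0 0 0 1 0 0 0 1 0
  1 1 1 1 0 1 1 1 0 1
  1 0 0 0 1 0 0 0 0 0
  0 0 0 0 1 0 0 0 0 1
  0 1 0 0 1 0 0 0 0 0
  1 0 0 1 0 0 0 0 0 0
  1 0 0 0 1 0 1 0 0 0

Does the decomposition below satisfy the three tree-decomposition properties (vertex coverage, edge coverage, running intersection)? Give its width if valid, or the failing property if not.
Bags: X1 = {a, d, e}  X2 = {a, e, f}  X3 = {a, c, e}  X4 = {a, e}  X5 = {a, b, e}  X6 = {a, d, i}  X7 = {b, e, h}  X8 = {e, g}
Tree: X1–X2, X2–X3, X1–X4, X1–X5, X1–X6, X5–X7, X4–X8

A tree decomposition must satisfy three properties: every vertex lies in some bag; for every edge, both endpoints lie together in some bag; and for every vertex, the bags containing it form a connected subtree. Here vertex j appears in no bag, so the decomposition is invalid.

No — vertex j appears in no bag.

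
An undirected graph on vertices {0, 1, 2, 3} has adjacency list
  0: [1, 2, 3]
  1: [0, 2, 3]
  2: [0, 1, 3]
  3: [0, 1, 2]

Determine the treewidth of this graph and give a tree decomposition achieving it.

Treewidth 3.
One such decomposition:
Bags: B1 = {0, 1, 2, 3}
Tree: (single bag)

A single bag containing all 4 vertices is trivially a valid decomposition of width 3. For the lower bound, the 4 vertices {0, 1, 2, 3} are pairwise adjacent, and any tree decomposition puts a clique entirely inside one bag — forcing width ≥ 3. The upper and lower bounds meet at 3, so that is the treewidth.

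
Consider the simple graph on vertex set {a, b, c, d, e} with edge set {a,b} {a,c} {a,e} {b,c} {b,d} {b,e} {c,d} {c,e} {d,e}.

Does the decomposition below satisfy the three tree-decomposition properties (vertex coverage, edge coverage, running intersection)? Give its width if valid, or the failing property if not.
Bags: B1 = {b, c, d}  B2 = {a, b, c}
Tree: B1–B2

No — vertex e appears in no bag.

A tree decomposition must satisfy three properties: every vertex lies in some bag; for every edge, both endpoints lie together in some bag; and for every vertex, the bags containing it form a connected subtree. Here vertex e appears in no bag, so the decomposition is invalid.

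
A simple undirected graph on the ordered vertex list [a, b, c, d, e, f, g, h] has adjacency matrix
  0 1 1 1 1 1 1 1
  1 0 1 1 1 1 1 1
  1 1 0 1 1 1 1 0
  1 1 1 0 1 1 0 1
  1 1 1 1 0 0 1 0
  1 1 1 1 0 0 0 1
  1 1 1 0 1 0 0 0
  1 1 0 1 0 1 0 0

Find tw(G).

4

A width-4 tree decomposition is:
Bags: B1 = {a, b, c, d, e}  B2 = {a, b, c, d, f}  B3 = {a, b, d, f, h}  B4 = {a, b, c, e, g}
Tree: B1–B2, B2–B3, B1–B4
The largest bag has 5 vertices, giving width 4; this decomposition certifies tw(G) ≤ 4. Conversely, {a, b, d, f, h} is a clique of size 5, and the vertices of any clique must share a bag in every tree decomposition; so some bag has ≥ 5 vertices and tw(G) ≥ 4. Therefore the treewidth is 4.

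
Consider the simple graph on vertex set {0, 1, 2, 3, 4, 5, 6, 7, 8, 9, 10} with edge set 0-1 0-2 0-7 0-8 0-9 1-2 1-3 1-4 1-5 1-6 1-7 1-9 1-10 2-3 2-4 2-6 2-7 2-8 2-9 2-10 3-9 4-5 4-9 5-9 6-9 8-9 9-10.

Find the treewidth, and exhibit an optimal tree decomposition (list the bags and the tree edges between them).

Every bag has size at most 4, so the width is 4 − 1 = 3 and tw(G) ≤ 3. For the lower bound, the 4 vertices {0, 2, 8, 9} are pairwise adjacent, and any tree decomposition puts a clique entirely inside one bag — forcing width ≥ 3. Combining the bounds, tw(G) = 3.

Treewidth 3.
One optimal decomposition is:
Bags: B1 = {1, 2, 3, 9}  B2 = {0, 1, 2, 9}  B3 = {0, 2, 8, 9}  B4 = {0, 1, 2, 7}  B5 = {1, 2, 4, 9}  B6 = {1, 2, 9, 10}  B7 = {1, 2, 6, 9}  B8 = {1, 4, 5, 9}
Tree: B1–B2, B2–B3, B2–B4, B1–B5, B1–B6, B5–B7, B5–B8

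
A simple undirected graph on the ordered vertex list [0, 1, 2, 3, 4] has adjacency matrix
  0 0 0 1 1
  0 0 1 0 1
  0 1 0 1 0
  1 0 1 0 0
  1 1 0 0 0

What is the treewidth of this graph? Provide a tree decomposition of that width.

The largest bag has 3 vertices, giving width 2; this decomposition certifies tw(G) ≤ 2. Since 1–4–0–3–2–1 is a cycle in G, G is not acyclic. Forests are exactly the graphs of treewidth ≤ 1, so tw(G) ≥ 2. Hence tw(G) = 2 exactly.

Treewidth 2.
One such decomposition:
Bags: B1 = {0, 1, 4}  B2 = {0, 1, 3}  B3 = {1, 2, 3}
Tree: B1–B2, B2–B3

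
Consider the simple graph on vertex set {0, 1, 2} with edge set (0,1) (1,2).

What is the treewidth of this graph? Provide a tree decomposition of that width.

Treewidth 1.
One such decomposition:
Bags: B1 = {1, 2}  B2 = {0, 1}
Tree: B1–B2

Every bag has size at most 2, so the width is 2 − 1 = 1 and tw(G) ≤ 1. G has an edge, so its treewidth is at least 1. Therefore the treewidth is 1.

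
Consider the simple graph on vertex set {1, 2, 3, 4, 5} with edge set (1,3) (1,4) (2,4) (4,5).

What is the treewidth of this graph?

A width-1 tree decomposition is:
Bags: B1 = {1, 4}  B2 = {1, 3}  B3 = {4, 5}  B4 = {2, 4}
Tree: B1–B2, B1–B3, B1–B4
The largest bag has 2 vertices, giving width 1; this decomposition certifies tw(G) ≤ 1. Since G has at least one edge (e.g. 1–4), it is not an edgeless graph, so tw(G) ≥ 1. Combining the bounds, tw(G) = 1.

1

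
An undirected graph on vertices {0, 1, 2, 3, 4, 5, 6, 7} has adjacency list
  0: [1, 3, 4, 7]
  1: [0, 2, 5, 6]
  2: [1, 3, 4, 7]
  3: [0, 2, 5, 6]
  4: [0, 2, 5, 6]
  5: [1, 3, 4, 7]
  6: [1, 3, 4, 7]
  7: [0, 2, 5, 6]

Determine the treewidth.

A width-4 tree decomposition is:
Bags: B1 = {1, 3, 4, 6, 7}  B2 = {0, 1, 3, 4, 7}  B3 = {1, 3, 4, 5, 7}  B4 = {1, 2, 3, 4, 7}
Tree: B1–B2, B2–B3, B3–B4
Each bag holds 5 vertices, so the decomposition has width 4, which upper-bounds the treewidth. For the lower bound: the 5 vertex sets {3,6}, {0,1}, {4,5}, {7}, {2} are disjoint, each induces a connected subgraph, and every pair is joined by at least one edge of G. Contracting each set to a single vertex therefore yields K_{5} as a minor, and since treewidth is minor-monotone, tw(G) ≥ tw(K_{5}) = 4. Hence tw(G) = 4 exactly.

4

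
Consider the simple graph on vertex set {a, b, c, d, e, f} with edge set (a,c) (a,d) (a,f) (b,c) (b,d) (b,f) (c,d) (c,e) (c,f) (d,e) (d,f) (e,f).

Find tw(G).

3

A width-3 tree decomposition is:
Bags: B1 = {b, c, d, f}  B2 = {c, d, e, f}  B3 = {a, c, d, f}
Tree: B1–B2, B2–B3
Every bag has size at most 4, so the width is 4 − 1 = 3 and tw(G) ≤ 3. On the other hand G contains the 4-clique {c, d, e, f}. A clique must lie in a single bag of any decomposition, so no decomposition can have width below 3. The upper and lower bounds meet at 3, so that is the treewidth.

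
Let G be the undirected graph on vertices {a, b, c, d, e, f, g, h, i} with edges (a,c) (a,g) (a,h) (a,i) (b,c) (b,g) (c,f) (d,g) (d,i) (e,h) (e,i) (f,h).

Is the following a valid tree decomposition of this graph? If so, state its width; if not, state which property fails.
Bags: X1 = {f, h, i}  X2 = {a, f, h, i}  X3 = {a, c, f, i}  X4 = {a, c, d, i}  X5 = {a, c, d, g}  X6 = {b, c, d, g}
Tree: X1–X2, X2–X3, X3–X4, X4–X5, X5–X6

A tree decomposition must satisfy three properties: every vertex lies in some bag; for every edge, both endpoints lie together in some bag; and for every vertex, the bags containing it form a connected subtree. Here vertex e appears in no bag, so the decomposition is invalid.

No — vertex e appears in no bag.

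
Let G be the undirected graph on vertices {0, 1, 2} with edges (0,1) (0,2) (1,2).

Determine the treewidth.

A width-2 tree decomposition is:
Bags: B1 = {0, 1, 2}
Tree: (single bag)
With just one bag of size 3, the width is 3 − 1 = 2, so tw(G) ≤ 2. On the other hand G contains the 3-clique {0, 1, 2}. A clique must lie in a single bag of any decomposition, so no decomposition can have width below 2. Therefore the treewidth is 2.

2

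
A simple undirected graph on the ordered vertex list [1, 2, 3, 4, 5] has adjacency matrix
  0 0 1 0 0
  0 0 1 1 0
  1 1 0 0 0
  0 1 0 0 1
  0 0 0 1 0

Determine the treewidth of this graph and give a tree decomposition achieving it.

Treewidth 1.
One optimal decomposition is:
Bags: B1 = {4, 5}  B2 = {2, 4}  B3 = {2, 3}  B4 = {1, 3}
Tree: B1–B2, B2–B3, B3–B4

Every bag has size at most 2, so the width is 2 − 1 = 1 and tw(G) ≤ 1. Any graph with an edge has treewidth ≥ 1, and G has the edge 5–4. The upper and lower bounds meet at 1, so that is the treewidth.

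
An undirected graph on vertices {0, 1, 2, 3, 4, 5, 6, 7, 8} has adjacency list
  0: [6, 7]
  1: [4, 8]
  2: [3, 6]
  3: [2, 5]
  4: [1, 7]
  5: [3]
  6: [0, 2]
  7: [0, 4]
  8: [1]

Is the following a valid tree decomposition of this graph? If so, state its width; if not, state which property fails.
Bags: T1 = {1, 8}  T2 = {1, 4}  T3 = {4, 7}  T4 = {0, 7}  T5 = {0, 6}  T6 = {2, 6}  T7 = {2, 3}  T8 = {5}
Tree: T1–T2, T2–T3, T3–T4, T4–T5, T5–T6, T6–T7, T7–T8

No — edge (3,5) lies in no bag.

A tree decomposition must satisfy three properties: every vertex lies in some bag; for every edge, both endpoints lie together in some bag; and for every vertex, the bags containing it form a connected subtree. Here edge (3,5) lies in no bag, so the decomposition is invalid.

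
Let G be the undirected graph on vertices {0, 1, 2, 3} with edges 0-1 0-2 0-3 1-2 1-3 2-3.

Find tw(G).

3

A width-3 tree decomposition is:
Bags: B1 = {0, 1, 2, 3}
Tree: (single bag)
A single bag containing all 4 vertices is trivially a valid decomposition of width 3. For the lower bound, the 4 vertices {0, 1, 2, 3} are pairwise adjacent, and any tree decomposition puts a clique entirely inside one bag — forcing width ≥ 3. The upper and lower bounds meet at 3, so that is the treewidth.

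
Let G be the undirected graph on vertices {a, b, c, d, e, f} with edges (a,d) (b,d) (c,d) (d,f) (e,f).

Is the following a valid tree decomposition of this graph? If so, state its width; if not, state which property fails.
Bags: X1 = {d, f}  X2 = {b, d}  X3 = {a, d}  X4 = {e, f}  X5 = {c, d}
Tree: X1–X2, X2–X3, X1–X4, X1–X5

Yes; width 1.

Every vertex of G appears in some bag (union = {a, b, c, d, e, f}); every edge is covered by a bag; and for each vertex v the set of bags containing v is connected in the bag tree. The decomposition is therefore valid. The largest bag has 2 vertices, so the width is 1.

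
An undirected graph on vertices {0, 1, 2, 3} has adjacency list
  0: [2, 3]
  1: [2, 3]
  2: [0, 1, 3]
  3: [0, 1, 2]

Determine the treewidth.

A width-2 tree decomposition is:
Bags: B1 = {0, 2, 3}  B2 = {1, 2, 3}
Tree: B1–B2
Each bag holds 3 vertices, so the decomposition has width 2, which upper-bounds the treewidth. On the other hand G contains the 3-clique {0, 2, 3}. A clique must lie in a single bag of any decomposition, so no decomposition can have width below 2. Hence tw(G) = 2 exactly.

2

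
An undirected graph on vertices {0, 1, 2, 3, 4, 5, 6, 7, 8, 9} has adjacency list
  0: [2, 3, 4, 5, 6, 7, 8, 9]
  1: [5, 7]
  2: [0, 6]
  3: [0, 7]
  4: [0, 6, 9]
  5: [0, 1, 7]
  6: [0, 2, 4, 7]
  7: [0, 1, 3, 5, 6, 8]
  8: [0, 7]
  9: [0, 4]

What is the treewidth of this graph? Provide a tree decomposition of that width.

Treewidth 2.
One such decomposition:
Bags: B1 = {0, 4, 9}  B2 = {0, 4, 6}  B3 = {0, 6, 7}  B4 = {0, 5, 7}  B5 = {0, 3, 7}  B6 = {1, 5, 7}  B7 = {0, 2, 6}  B8 = {0, 7, 8}
Tree: B1–B2, B2–B3, B3–B4, B3–B5, B4–B6, B3–B7, B5–B8

Every bag has size at most 3, so the width is 3 − 1 = 2 and tw(G) ≤ 2. On the other hand G contains the 3-clique {0, 4, 9}. A clique must lie in a single bag of any decomposition, so no decomposition can have width below 2. Hence tw(G) = 2 exactly.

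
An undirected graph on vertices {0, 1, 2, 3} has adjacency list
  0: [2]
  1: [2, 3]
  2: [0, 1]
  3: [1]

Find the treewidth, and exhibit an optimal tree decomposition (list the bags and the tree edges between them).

Treewidth 1.
One optimal decomposition is:
Bags: B1 = {1, 3}  B2 = {1, 2}  B3 = {0, 2}
Tree: B1–B2, B2–B3

The largest bag has 2 vertices, giving width 1; this decomposition certifies tw(G) ≤ 1. G has an edge, so its treewidth is at least 1. The upper and lower bounds meet at 1, so that is the treewidth.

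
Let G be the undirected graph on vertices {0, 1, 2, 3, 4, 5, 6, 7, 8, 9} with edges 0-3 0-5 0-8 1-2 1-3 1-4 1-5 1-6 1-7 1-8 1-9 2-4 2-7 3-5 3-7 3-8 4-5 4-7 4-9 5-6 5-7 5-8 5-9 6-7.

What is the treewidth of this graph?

A width-3 tree decomposition is:
Bags: B1 = {1, 2, 4, 7}  B2 = {1, 4, 5, 7}  B3 = {1, 3, 5, 7}  B4 = {1, 3, 5, 8}  B5 = {0, 3, 5, 8}  B6 = {1, 5, 6, 7}  B7 = {1, 4, 5, 9}
Tree: B1–B2, B2–B3, B3–B4, B4–B5, B3–B6, B2–B7
The largest bag has 4 vertices, giving width 3; this decomposition certifies tw(G) ≤ 3. Conversely, {0, 3, 5, 8} is a clique of size 4, and the vertices of any clique must share a bag in every tree decomposition; so some bag has ≥ 4 vertices and tw(G) ≥ 3. The upper and lower bounds meet at 3, so that is the treewidth.

3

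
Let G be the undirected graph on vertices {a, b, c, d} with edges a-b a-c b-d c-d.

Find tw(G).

2

A width-2 tree decomposition is:
Bags: B1 = {a, b, c}  B2 = {b, c, d}
Tree: B1–B2
The largest bag has 3 vertices, giving width 2; this decomposition certifies tw(G) ≤ 2. The edges b–a–c–d–b form a cycle, so G is not a tree and its treewidth is at least 2. The upper and lower bounds meet at 2, so that is the treewidth.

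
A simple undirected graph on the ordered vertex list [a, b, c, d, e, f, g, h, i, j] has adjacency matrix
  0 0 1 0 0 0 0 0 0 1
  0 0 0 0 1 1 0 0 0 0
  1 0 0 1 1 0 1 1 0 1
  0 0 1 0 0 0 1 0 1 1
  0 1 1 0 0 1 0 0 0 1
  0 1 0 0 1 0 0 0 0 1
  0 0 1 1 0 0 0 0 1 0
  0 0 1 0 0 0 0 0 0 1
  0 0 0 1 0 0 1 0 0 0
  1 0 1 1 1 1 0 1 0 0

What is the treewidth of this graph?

2

A width-2 tree decomposition is:
Bags: B1 = {c, d, j}  B2 = {a, c, j}  B3 = {c, d, g}  B4 = {c, e, j}  B5 = {d, g, i}  B6 = {e, f, j}  B7 = {b, e, f}  B8 = {c, h, j}
Tree: B1–B2, B1–B3, B2–B4, B3–B5, B4–B6, B6–B7, B4–B8
Each bag holds 3 vertices, so the decomposition has width 2, which upper-bounds the treewidth. Conversely, {c, d, g} is a clique of size 3, and the vertices of any clique must share a bag in every tree decomposition; so some bag has ≥ 3 vertices and tw(G) ≥ 2. Therefore the treewidth is 2.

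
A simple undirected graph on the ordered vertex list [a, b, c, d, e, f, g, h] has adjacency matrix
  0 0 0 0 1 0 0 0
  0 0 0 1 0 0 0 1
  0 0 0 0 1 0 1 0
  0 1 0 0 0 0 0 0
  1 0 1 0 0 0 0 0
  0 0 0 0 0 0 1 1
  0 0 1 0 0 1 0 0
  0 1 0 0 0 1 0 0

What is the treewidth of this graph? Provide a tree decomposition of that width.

The largest bag has 2 vertices, giving width 1; this decomposition certifies tw(G) ≤ 1. Any graph with an edge has treewidth ≥ 1, and G has the edge d–b. The upper and lower bounds meet at 1, so that is the treewidth.

Treewidth 1.
Bags: B1 = {b, d}  B2 = {b, h}  B3 = {f, h}  B4 = {f, g}  B5 = {c, g}  B6 = {c, e}  B7 = {a, e}
Tree: B1–B2, B2–B3, B3–B4, B4–B5, B5–B6, B6–B7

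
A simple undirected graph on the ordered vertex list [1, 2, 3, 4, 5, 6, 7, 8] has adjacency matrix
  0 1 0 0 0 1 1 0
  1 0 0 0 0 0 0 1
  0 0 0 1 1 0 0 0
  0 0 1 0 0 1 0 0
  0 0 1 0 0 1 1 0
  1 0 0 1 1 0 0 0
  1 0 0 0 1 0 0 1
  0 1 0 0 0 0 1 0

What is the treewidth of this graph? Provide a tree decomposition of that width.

Every bag has size at most 3, so the width is 3 − 1 = 2 and tw(G) ≤ 2. The edges 4–3–5–6–4 form a cycle, so G is not a tree and its treewidth is at least 2. Therefore the treewidth is 2.

Treewidth 2.
Bags: B1 = {3, 4, 6}  B2 = {3, 5, 6}  B3 = {1, 5, 6}  B4 = {1, 5, 7}  B5 = {1, 2, 7}  B6 = {2, 7, 8}
Tree: B1–B2, B2–B3, B3–B4, B4–B5, B5–B6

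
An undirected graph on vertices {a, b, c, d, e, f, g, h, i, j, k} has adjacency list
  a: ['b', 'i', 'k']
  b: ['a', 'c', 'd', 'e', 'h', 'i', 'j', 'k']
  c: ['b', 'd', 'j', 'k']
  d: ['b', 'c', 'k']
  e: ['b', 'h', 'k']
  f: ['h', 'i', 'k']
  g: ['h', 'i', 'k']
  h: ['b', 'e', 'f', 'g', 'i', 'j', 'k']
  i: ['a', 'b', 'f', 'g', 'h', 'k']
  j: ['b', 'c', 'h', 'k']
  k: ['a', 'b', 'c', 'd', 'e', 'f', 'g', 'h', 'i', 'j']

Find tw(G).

A width-3 tree decomposition is:
Bags: B1 = {b, h, i, k}  B2 = {b, e, h, k}  B3 = {b, h, j, k}  B4 = {b, c, j, k}  B5 = {g, h, i, k}  B6 = {b, c, d, k}  B7 = {f, h, i, k}  B8 = {a, b, i, k}
Tree: B1–B2, B2–B3, B3–B4, B1–B5, B4–B6, B5–B7, B1–B8
The largest bag has 4 vertices, giving width 3; this decomposition certifies tw(G) ≤ 3. On the other hand G contains the 4-clique {g, h, i, k}. A clique must lie in a single bag of any decomposition, so no decomposition can have width below 3. Therefore the treewidth is 3.

3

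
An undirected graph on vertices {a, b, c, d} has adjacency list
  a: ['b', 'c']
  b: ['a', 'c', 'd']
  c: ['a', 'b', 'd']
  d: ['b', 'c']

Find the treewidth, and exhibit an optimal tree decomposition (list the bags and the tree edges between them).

Treewidth 2.
Bags: B1 = {b, c, d}  B2 = {a, b, c}
Tree: B1–B2

Every bag has size at most 3, so the width is 3 − 1 = 2 and tw(G) ≤ 2. For the lower bound, the 3 vertices {b, c, d} are pairwise adjacent, and any tree decomposition puts a clique entirely inside one bag — forcing width ≥ 2. Therefore the treewidth is 2.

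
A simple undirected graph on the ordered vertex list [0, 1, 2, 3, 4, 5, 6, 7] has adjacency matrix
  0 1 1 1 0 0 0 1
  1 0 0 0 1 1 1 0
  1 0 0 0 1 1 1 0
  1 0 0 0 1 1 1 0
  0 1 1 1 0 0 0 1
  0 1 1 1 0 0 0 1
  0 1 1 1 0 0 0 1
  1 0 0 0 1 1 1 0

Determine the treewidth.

4

A width-4 tree decomposition is:
Bags: B1 = {0, 3, 4, 5, 6}  B2 = {0, 2, 4, 5, 6}  B3 = {0, 4, 5, 6, 7}  B4 = {0, 1, 4, 5, 6}
Tree: B1–B2, B2–B3, B3–B4
The largest bag has 5 vertices, giving width 4; this decomposition certifies tw(G) ≤ 4. For the lower bound: the 5 vertex sets {3,5}, {0,2}, {4,7}, {6}, {1} are disjoint, each induces a connected subgraph, and every pair is joined by at least one edge of G. Contracting each set to a single vertex therefore yields K_{5} as a minor, and since treewidth is minor-monotone, tw(G) ≥ tw(K_{5}) = 4. Combining the bounds, tw(G) = 4.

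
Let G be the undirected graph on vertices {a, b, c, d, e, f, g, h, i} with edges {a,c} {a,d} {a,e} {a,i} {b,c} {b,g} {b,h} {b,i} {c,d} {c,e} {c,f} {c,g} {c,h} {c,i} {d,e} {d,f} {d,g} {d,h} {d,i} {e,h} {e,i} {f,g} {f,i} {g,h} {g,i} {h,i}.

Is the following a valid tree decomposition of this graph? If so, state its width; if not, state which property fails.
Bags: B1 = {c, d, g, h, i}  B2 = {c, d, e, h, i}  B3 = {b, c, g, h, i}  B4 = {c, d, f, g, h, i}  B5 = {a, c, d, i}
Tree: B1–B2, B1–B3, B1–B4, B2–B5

A tree decomposition must satisfy three properties: every vertex lies in some bag; for every edge, both endpoints lie together in some bag; and for every vertex, the bags containing it form a connected subtree. Here edge (e,a) lies in no bag, so the decomposition is invalid.

No — edge (e,a) lies in no bag.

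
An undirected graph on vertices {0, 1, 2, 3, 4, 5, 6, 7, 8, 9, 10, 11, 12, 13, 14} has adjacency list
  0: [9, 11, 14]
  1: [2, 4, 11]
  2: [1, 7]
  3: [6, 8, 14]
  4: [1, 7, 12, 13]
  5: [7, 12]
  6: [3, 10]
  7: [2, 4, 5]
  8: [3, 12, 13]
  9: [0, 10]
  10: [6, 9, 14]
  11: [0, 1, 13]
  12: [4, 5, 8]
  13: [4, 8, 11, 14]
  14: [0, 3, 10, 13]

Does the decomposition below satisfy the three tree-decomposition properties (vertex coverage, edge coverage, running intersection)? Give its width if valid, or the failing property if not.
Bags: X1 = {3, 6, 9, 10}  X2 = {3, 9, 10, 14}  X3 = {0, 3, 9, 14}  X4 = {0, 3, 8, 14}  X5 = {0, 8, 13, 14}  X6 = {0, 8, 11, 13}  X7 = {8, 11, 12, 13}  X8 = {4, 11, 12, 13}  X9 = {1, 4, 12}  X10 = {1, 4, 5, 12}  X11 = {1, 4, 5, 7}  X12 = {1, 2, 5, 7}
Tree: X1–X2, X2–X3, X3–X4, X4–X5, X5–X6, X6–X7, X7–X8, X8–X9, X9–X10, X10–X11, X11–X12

No — edge (11,1) lies in no bag.

A tree decomposition must satisfy three properties: every vertex lies in some bag; for every edge, both endpoints lie together in some bag; and for every vertex, the bags containing it form a connected subtree. Here edge (11,1) lies in no bag, so the decomposition is invalid.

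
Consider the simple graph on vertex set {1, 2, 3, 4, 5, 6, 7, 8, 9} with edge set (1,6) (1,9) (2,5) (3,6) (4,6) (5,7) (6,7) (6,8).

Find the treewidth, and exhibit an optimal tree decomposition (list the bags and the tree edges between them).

The largest bag has 2 vertices, giving width 1; this decomposition certifies tw(G) ≤ 1. G has an edge, so its treewidth is at least 1. Therefore the treewidth is 1.

Treewidth 1.
One such decomposition:
Bags: B1 = {6, 7}  B2 = {5, 7}  B3 = {1, 6}  B4 = {6, 8}  B5 = {1, 9}  B6 = {3, 6}  B7 = {2, 5}  B8 = {4, 6}
Tree: B1–B2, B1–B3, B1–B4, B3–B5, B1–B6, B2–B7, B3–B8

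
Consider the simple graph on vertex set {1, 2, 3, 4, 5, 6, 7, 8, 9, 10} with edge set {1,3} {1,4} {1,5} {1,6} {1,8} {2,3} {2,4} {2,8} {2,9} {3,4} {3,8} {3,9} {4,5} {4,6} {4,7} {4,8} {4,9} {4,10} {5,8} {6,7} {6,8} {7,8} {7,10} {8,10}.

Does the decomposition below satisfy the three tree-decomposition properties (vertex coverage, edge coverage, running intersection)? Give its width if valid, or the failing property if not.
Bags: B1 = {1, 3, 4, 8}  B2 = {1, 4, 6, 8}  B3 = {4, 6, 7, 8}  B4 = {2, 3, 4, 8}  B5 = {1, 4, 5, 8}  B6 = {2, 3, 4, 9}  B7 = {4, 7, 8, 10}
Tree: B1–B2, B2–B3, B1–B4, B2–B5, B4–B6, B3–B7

Every vertex of G appears in some bag (union = {1, 2, 3, 4, 5, 6, 7, 8, 9, 10}); every edge is covered by a bag; and for each vertex v the set of bags containing v is connected in the bag tree. The decomposition is therefore valid. The largest bag has 4 vertices, so the width is 3.

Yes; width 3.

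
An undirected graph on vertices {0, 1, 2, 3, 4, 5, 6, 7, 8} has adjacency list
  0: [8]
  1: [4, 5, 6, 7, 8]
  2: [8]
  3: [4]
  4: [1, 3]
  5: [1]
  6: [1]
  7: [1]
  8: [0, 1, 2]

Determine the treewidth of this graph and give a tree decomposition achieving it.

Every bag has size at most 2, so the width is 2 − 1 = 1 and tw(G) ≤ 1. Since G has at least one edge (e.g. 4–1), it is not an edgeless graph, so tw(G) ≥ 1. Combining the bounds, tw(G) = 1.

Treewidth 1.
One optimal decomposition is:
Bags: B1 = {1, 4}  B2 = {1, 7}  B3 = {1, 8}  B4 = {1, 5}  B5 = {0, 8}  B6 = {2, 8}  B7 = {3, 4}  B8 = {1, 6}
Tree: B1–B2, B2–B3, B1–B4, B3–B5, B3–B6, B1–B7, B2–B8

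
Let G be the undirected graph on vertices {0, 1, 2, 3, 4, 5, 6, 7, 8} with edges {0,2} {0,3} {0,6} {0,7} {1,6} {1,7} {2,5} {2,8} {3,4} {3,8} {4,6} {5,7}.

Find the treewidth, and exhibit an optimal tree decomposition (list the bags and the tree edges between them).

Each bag holds 4 vertices, so the decomposition has width 3, which upper-bounds the treewidth. For the lower bound: the 4 vertex sets {1,4,6}, {3}, {0}, {2,5,7,8} are disjoint, each induces a connected subgraph, and every pair is joined by at least one edge of G. Contracting each set to a single vertex therefore yields K_{4} as a minor, and since treewidth is minor-monotone, tw(G) ≥ tw(K_{4}) = 3. Combining the bounds, tw(G) = 3.

Treewidth 3.
One such decomposition:
Bags: B1 = {1, 3, 4, 6}  B2 = {0, 1, 3, 6}  B3 = {0, 1, 3, 7}  B4 = {0, 3, 7, 8}  B5 = {0, 2, 7, 8}  B6 = {2, 5, 7, 8}
Tree: B1–B2, B2–B3, B3–B4, B4–B5, B5–B6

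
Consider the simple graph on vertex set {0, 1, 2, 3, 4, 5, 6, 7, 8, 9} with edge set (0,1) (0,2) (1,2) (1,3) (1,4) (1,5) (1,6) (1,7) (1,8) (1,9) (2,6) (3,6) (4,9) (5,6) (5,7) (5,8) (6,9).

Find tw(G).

2

A width-2 tree decomposition is:
Bags: B1 = {1, 5, 6}  B2 = {1, 2, 6}  B3 = {1, 6, 9}  B4 = {1, 5, 7}  B5 = {1, 4, 9}  B6 = {0, 1, 2}  B7 = {1, 3, 6}  B8 = {1, 5, 8}
Tree: B1–B2, B2–B3, B1–B4, B3–B5, B2–B6, B2–B7, B4–B8
Every bag has size at most 3, so the width is 3 − 1 = 2 and tw(G) ≤ 2. Conversely, {0, 1, 2} is a clique of size 3, and the vertices of any clique must share a bag in every tree decomposition; so some bag has ≥ 3 vertices and tw(G) ≥ 2. The upper and lower bounds meet at 2, so that is the treewidth.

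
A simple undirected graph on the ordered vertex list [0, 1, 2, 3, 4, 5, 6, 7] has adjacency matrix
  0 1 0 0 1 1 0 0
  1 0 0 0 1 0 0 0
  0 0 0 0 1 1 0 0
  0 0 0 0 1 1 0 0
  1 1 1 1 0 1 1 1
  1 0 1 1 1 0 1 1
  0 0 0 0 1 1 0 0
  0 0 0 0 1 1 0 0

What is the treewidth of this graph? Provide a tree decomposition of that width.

Each bag holds 3 vertices, so the decomposition has width 2, which upper-bounds the treewidth. For the lower bound, the 3 vertices {0, 1, 4} are pairwise adjacent, and any tree decomposition puts a clique entirely inside one bag — forcing width ≥ 2. Hence tw(G) = 2 exactly.

Treewidth 2.
One optimal decomposition is:
Bags: B1 = {4, 5, 7}  B2 = {0, 4, 5}  B3 = {4, 5, 6}  B4 = {3, 4, 5}  B5 = {0, 1, 4}  B6 = {2, 4, 5}
Tree: B1–B2, B2–B3, B2–B4, B2–B5, B1–B6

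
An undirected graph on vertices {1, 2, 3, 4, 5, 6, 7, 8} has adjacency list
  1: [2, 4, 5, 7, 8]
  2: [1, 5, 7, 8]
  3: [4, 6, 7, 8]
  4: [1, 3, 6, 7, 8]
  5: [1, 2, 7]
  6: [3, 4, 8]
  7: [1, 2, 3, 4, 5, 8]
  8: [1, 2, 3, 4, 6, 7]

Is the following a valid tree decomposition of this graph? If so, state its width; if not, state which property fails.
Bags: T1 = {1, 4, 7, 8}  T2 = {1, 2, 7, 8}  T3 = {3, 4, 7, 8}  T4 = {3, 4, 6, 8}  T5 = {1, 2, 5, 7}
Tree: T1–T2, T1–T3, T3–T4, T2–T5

Checking the three conditions: (i) the bags cover all of {1, 2, 3, 4, 5, 6, 7, 8}; (ii) for each edge, some bag contains both endpoints; (iii) the bags containing any fixed vertex form a subtree. All hold, so the decomposition is valid with width 4 − 1 = 3.

Yes; width 3.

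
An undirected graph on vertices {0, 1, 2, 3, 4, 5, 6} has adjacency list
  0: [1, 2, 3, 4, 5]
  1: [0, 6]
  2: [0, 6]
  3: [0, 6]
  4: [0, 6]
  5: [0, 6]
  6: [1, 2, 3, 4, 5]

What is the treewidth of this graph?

A width-2 tree decomposition is:
Bags: B1 = {0, 1, 6}  B2 = {0, 3, 6}  B3 = {0, 4, 6}  B4 = {0, 2, 6}  B5 = {0, 5, 6}
Tree: B1–B2, B2–B3, B3–B4, B4–B5
Each bag holds 3 vertices, so the decomposition has width 2, which upper-bounds the treewidth. For the lower bound, G contains the cycle 0–1–6–3–0, so G is not a forest; only forests have treewidth ≤ 1, hence tw(G) ≥ 2. Therefore the treewidth is 2.

2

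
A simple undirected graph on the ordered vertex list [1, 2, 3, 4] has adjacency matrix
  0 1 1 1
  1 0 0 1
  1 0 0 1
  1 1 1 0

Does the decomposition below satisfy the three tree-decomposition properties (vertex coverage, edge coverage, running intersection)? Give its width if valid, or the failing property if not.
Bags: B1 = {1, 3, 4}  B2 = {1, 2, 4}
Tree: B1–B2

Vertex coverage: the bags together contain {1, 2, 3, 4}, the full vertex set. Edge coverage: each edge of G has both endpoints in at least one bag. Running intersection: for every vertex, the bags containing it form a connected subtree. All three properties hold, so this is a valid tree decomposition of width max|bag| − 1 = 2, and hence tw(G) ≤ 2.

Yes; width 2.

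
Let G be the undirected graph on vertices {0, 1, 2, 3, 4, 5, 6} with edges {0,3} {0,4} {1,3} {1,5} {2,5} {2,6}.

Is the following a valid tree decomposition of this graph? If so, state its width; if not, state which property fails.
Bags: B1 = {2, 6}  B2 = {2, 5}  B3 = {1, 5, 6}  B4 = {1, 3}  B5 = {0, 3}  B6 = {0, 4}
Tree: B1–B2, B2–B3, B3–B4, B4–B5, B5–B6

No — bags containing vertex 6 are not connected in the tree.

A tree decomposition must satisfy three properties: every vertex lies in some bag; for every edge, both endpoints lie together in some bag; and for every vertex, the bags containing it form a connected subtree. Here bags containing vertex 6 are not connected in the tree, so the decomposition is invalid.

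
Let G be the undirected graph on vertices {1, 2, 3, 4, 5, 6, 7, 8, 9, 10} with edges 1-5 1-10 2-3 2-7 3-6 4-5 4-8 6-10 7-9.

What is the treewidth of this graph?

1

A width-1 tree decomposition is:
Bags: B1 = {4, 8}  B2 = {4, 5}  B3 = {1, 5}  B4 = {1, 10}  B5 = {6, 10}  B6 = {3, 6}  B7 = {2, 3}  B8 = {2, 7}  B9 = {7, 9}
Tree: B1–B2, B2–B3, B3–B4, B4–B5, B5–B6, B6–B7, B7–B8, B8–B9
Every bag has size at most 2, so the width is 2 − 1 = 1 and tw(G) ≤ 1. Any graph with an edge has treewidth ≥ 1, and G has the edge 8–4. Hence tw(G) = 1 exactly.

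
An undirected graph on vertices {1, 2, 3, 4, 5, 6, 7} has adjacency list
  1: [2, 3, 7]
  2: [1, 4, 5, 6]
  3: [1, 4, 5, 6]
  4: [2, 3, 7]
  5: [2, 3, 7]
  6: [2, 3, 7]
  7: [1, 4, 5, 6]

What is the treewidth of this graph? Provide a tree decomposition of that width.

The largest bag has 4 vertices, giving width 3; this decomposition certifies tw(G) ≤ 3. For the lower bound: the 4 vertex sets {1,3}, {2,4}, {7}, {6} are disjoint, each induces a connected subgraph, and every pair is joined by at least one edge of G. Contracting each set to a single vertex therefore yields K_{4} as a minor, and since treewidth is minor-monotone, tw(G) ≥ tw(K_{4}) = 3. The upper and lower bounds meet at 3, so that is the treewidth.

Treewidth 3.
Bags: B1 = {1, 2, 3, 7}  B2 = {2, 3, 4, 7}  B3 = {2, 3, 6, 7}  B4 = {2, 3, 5, 7}
Tree: B1–B2, B2–B3, B3–B4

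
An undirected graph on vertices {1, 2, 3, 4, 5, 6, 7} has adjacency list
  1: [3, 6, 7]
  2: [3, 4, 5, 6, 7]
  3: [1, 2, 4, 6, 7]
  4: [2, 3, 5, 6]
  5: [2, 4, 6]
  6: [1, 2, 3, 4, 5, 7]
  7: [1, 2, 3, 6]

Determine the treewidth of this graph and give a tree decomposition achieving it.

Treewidth 3.
One such decomposition:
Bags: B1 = {2, 3, 6, 7}  B2 = {1, 3, 6, 7}  B3 = {2, 3, 4, 6}  B4 = {2, 4, 5, 6}
Tree: B1–B2, B1–B3, B3–B4

The largest bag has 4 vertices, giving width 3; this decomposition certifies tw(G) ≤ 3. For the lower bound, the 4 vertices {1, 3, 6, 7} are pairwise adjacent, and any tree decomposition puts a clique entirely inside one bag — forcing width ≥ 3. Therefore the treewidth is 3.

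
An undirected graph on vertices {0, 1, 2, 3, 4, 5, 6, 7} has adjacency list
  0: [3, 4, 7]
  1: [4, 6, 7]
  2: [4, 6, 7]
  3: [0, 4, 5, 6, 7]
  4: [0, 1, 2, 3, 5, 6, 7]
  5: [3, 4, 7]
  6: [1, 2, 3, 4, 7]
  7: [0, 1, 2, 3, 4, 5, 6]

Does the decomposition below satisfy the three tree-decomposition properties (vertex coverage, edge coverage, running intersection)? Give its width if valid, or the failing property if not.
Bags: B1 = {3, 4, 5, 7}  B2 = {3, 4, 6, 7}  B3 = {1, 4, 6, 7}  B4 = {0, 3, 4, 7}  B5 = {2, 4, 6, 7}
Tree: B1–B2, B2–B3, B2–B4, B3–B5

Yes; width 3.

Vertex coverage: the bags together contain {0, 1, 2, 3, 4, 5, 6, 7}, the full vertex set. Edge coverage: each edge of G has both endpoints in at least one bag. Running intersection: for every vertex, the bags containing it form a connected subtree. All three properties hold, so this is a valid tree decomposition of width max|bag| − 1 = 3, and hence tw(G) ≤ 3.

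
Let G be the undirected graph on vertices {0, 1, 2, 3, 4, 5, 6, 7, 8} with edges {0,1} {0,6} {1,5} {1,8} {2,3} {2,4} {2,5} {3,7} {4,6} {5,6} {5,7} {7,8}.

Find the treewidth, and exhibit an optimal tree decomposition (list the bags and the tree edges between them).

Treewidth 3.
One such decomposition:
Bags: B1 = {0, 1, 4, 6}  B2 = {1, 4, 5, 6}  B3 = {1, 2, 4, 5}  B4 = {1, 2, 5, 8}  B5 = {2, 5, 7, 8}  B6 = {2, 3, 7, 8}
Tree: B1–B2, B2–B3, B3–B4, B4–B5, B5–B6

Each bag holds 4 vertices, so the decomposition has width 3, which upper-bounds the treewidth. For the lower bound: the 4 vertex sets {0,4,6}, {1}, {5}, {2,3,7,8} are disjoint, each induces a connected subgraph, and every pair is joined by at least one edge of G. Contracting each set to a single vertex therefore yields K_{4} as a minor, and since treewidth is minor-monotone, tw(G) ≥ tw(K_{4}) = 3. Combining the bounds, tw(G) = 3.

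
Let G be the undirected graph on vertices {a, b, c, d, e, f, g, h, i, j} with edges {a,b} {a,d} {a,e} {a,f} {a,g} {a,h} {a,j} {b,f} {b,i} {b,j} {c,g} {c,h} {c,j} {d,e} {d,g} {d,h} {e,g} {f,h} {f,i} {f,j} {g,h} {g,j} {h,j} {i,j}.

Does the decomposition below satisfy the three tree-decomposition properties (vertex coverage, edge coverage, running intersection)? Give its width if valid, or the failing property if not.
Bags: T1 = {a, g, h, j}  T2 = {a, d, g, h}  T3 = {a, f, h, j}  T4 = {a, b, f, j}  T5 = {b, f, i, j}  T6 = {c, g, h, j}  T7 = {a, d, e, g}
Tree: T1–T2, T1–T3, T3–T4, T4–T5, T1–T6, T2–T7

Yes; width 3.

Vertex coverage: the bags together contain {a, b, c, d, e, f, g, h, i, j}, the full vertex set. Edge coverage: each edge of G has both endpoints in at least one bag. Running intersection: for every vertex, the bags containing it form a connected subtree. All three properties hold, so this is a valid tree decomposition of width max|bag| − 1 = 3, and hence tw(G) ≤ 3.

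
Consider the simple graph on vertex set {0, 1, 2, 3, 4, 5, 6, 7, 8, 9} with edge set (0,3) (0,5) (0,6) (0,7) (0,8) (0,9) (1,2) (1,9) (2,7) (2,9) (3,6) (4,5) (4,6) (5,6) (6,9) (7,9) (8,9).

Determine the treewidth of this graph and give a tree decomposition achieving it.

Every bag has size at most 3, so the width is 3 − 1 = 2 and tw(G) ≤ 2. On the other hand G contains the 3-clique {0, 8, 9}. A clique must lie in a single bag of any decomposition, so no decomposition can have width below 2. Hence tw(G) = 2 exactly.

Treewidth 2.
One optimal decomposition is:
Bags: B1 = {0, 6, 9}  B2 = {0, 7, 9}  B3 = {0, 5, 6}  B4 = {0, 8, 9}  B5 = {2, 7, 9}  B6 = {0, 3, 6}  B7 = {1, 2, 9}  B8 = {4, 5, 6}
Tree: B1–B2, B1–B3, B2–B4, B2–B5, B3–B6, B5–B7, B3–B8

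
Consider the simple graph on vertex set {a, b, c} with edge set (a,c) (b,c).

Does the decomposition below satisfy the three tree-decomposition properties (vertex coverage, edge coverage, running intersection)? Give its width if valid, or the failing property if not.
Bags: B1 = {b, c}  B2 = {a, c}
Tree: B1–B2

Yes; width 1.

Vertex coverage: the bags together contain {a, b, c}, the full vertex set. Edge coverage: each edge of G has both endpoints in at least one bag. Running intersection: for every vertex, the bags containing it form a connected subtree. All three properties hold, so this is a valid tree decomposition of width max|bag| − 1 = 1, and hence tw(G) ≤ 1.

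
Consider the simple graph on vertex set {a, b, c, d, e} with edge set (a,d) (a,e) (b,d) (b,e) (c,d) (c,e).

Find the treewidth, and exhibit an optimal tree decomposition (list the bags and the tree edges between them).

Each bag holds 3 vertices, so the decomposition has width 2, which upper-bounds the treewidth. For the lower bound, G contains the cycle e–a–d–b–e, so G is not a forest; only forests have treewidth ≤ 1, hence tw(G) ≥ 2. Therefore the treewidth is 2.

Treewidth 2.
One optimal decomposition is:
Bags: B1 = {a, d, e}  B2 = {b, d, e}  B3 = {c, d, e}
Tree: B1–B2, B2–B3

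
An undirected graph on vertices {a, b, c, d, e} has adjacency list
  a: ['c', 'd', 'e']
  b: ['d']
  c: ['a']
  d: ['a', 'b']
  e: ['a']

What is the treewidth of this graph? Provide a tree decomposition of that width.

Treewidth 1.
One such decomposition:
Bags: B1 = {a, d}  B2 = {b, d}  B3 = {a, c}  B4 = {a, e}
Tree: B1–B2, B1–B3, B1–B4

The largest bag has 2 vertices, giving width 1; this decomposition certifies tw(G) ≤ 1. G has an edge, so its treewidth is at least 1. Therefore the treewidth is 1.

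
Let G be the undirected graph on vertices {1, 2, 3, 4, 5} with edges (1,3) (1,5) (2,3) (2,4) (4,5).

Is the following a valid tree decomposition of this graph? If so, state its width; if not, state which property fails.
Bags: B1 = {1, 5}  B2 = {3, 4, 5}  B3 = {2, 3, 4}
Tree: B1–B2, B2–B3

A tree decomposition must satisfy three properties: every vertex lies in some bag; for every edge, both endpoints lie together in some bag; and for every vertex, the bags containing it form a connected subtree. Here edge (3,1) lies in no bag, so the decomposition is invalid.

No — edge (3,1) lies in no bag.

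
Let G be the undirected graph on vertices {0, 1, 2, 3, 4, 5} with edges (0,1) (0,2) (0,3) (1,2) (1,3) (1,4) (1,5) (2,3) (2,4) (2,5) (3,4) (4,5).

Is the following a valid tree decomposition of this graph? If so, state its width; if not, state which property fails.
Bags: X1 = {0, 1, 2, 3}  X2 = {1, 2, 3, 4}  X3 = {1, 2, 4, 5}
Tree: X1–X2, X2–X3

Yes; width 3.

Vertex coverage: the bags together contain {0, 1, 2, 3, 4, 5}, the full vertex set. Edge coverage: each edge of G has both endpoints in at least one bag. Running intersection: for every vertex, the bags containing it form a connected subtree. All three properties hold, so this is a valid tree decomposition of width max|bag| − 1 = 3, and hence tw(G) ≤ 3.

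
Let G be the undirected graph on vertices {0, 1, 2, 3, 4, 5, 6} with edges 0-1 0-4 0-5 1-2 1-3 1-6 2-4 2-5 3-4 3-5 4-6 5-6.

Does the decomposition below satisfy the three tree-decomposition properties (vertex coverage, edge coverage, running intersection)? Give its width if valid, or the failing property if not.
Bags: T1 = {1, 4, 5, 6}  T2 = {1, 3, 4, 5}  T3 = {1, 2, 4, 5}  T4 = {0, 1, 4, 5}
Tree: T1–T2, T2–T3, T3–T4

Checking the three conditions: (i) the bags cover all of {0, 1, 2, 3, 4, 5, 6}; (ii) for each edge, some bag contains both endpoints; (iii) the bags containing any fixed vertex form a subtree. All hold, so the decomposition is valid with width 4 − 1 = 3.

Yes; width 3.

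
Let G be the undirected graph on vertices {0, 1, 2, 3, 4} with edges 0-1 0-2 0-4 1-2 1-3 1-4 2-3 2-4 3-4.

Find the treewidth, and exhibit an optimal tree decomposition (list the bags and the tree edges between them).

The largest bag has 4 vertices, giving width 3; this decomposition certifies tw(G) ≤ 3. For the lower bound, the 4 vertices {0, 1, 2, 4} are pairwise adjacent, and any tree decomposition puts a clique entirely inside one bag — forcing width ≥ 3. Combining the bounds, tw(G) = 3.

Treewidth 3.
One such decomposition:
Bags: B1 = {0, 1, 2, 4}  B2 = {1, 2, 3, 4}
Tree: B1–B2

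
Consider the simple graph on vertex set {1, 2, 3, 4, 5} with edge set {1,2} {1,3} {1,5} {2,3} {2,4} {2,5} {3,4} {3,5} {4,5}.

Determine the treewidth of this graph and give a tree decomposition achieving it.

Treewidth 3.
Bags: B1 = {1, 2, 3, 5}  B2 = {2, 3, 4, 5}
Tree: B1–B2

Every bag has size at most 4, so the width is 4 − 1 = 3 and tw(G) ≤ 3. On the other hand G contains the 4-clique {1, 2, 3, 5}. A clique must lie in a single bag of any decomposition, so no decomposition can have width below 3. Therefore the treewidth is 3.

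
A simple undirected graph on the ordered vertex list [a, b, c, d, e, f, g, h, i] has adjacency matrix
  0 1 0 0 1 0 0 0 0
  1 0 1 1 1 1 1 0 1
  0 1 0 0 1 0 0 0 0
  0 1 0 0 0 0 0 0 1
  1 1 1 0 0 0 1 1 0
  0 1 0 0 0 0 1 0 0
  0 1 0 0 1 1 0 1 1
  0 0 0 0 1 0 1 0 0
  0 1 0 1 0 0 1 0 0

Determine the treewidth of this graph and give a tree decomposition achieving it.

Treewidth 2.
Bags: B1 = {b, e, g}  B2 = {a, b, e}  B3 = {e, g, h}  B4 = {b, g, i}  B5 = {b, f, g}  B6 = {b, d, i}  B7 = {b, c, e}
Tree: B1–B2, B1–B3, B1–B4, B1–B5, B4–B6, B2–B7

Every bag has size at most 3, so the width is 3 − 1 = 2 and tw(G) ≤ 2. For the lower bound, the 3 vertices {e, g, h} are pairwise adjacent, and any tree decomposition puts a clique entirely inside one bag — forcing width ≥ 2. Therefore the treewidth is 2.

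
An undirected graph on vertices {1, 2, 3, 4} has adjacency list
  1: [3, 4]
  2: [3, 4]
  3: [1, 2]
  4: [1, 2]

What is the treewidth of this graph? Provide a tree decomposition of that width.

Every bag has size at most 3, so the width is 3 − 1 = 2 and tw(G) ≤ 2. For the lower bound, G contains the cycle 4–1–3–2–4, so G is not a forest; only forests have treewidth ≤ 1, hence tw(G) ≥ 2. Hence tw(G) = 2 exactly.

Treewidth 2.
One such decomposition:
Bags: B1 = {1, 3, 4}  B2 = {2, 3, 4}
Tree: B1–B2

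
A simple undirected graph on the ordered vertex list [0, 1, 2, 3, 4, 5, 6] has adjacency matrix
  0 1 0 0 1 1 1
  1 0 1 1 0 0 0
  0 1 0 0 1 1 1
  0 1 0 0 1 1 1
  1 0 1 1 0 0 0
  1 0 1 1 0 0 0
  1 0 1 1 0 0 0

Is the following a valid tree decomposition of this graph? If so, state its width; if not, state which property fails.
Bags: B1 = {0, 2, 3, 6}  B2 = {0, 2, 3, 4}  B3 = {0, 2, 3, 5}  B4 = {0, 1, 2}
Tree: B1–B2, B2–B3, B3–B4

A tree decomposition must satisfy three properties: every vertex lies in some bag; for every edge, both endpoints lie together in some bag; and for every vertex, the bags containing it form a connected subtree. Here edge (3,1) lies in no bag, so the decomposition is invalid.

No — edge (3,1) lies in no bag.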